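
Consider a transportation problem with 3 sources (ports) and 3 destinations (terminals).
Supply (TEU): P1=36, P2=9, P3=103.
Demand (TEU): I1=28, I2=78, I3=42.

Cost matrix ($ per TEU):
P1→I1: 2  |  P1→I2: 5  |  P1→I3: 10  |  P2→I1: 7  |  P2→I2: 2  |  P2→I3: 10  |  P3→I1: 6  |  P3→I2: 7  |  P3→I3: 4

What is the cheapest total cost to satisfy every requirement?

709

A cheapest plan:
  P1->I1: 28 × $2 = $56
  P1->I2: 8 × $5 = $40
  P2->I2: 9 × $2 = $18
  P3->I2: 61 × $7 = $427
  P3->I3: 42 × $4 = $168
Total = 56 + 40 + 18 + 427 + 168 = $709.
(Supply check: P1 ships 36; P2 ships 9; P3 ships 103.)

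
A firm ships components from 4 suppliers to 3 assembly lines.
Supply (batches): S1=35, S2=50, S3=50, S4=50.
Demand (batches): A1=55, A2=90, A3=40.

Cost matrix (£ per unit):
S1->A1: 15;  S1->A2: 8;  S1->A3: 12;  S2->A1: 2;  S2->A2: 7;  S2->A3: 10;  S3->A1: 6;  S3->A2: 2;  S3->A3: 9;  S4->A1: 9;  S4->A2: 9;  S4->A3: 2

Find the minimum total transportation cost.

Optimal allocation:
  S1 to A2: 35 × £8 = £280
  S2 to A1: 50 × £2 = £100
  S3 to A2: 50 × £2 = £100
  S4 to A1: 5 × £9 = £45
  S4 to A2: 5 × £9 = £45
  S4 to A3: 40 × £2 = £80
Total = 280 + 100 + 100 + 45 + 45 + 80 = £650.
(Supply check: S1 ships 35; S2 ships 50; S3 ships 50; S4 ships 50.)

650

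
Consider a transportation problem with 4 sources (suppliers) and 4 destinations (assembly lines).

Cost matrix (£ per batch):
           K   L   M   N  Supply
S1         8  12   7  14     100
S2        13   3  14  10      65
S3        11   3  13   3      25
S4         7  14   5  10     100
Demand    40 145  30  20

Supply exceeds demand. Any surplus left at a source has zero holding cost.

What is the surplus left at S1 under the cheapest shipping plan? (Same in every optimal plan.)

45

An optimal plan:
  S1->L: 55 × £12 = £660
  S2->L: 65 × £3 = £195
  S3->L: 25 × £3 = £75
  S4->K: 40 × £7 = £280
  S4->M: 30 × £5 = £150
  S4->N: 20 × £10 = £200
Total cost = £1560.
S1 ships 55 of its 100, leaving 45.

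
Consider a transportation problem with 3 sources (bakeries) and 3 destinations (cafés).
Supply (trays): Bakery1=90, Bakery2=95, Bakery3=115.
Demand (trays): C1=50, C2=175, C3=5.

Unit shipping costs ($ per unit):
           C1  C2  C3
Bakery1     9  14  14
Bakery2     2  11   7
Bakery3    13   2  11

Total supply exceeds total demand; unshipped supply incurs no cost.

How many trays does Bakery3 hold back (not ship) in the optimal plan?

0

An optimal plan:
  Bakery1–C2: 20 × $14 = $280
  Bakery2–C1: 50 × $2 = $100
  Bakery2–C2: 40 × $11 = $440
  Bakery2–C3: 5 × $7 = $35
  Bakery3–C2: 115 × $2 = $230
Total cost = $1085.
Bakery3 ships 115 of its 115, leaving 0.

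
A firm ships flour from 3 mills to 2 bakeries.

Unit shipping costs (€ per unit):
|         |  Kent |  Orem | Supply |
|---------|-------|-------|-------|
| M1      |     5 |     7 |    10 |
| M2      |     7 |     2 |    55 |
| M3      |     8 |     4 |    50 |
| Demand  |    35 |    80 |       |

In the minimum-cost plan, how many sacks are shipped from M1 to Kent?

Optimal shipments:
  M1→Kent: 10 × €5 = €50
  M2→Orem: 55 × €2 = €110
  M3→Kent: 25 × €8 = €200
  M3→Orem: 25 × €4 = €100
Total cost = €460.
So M1→Kent carries 10 sacks.

10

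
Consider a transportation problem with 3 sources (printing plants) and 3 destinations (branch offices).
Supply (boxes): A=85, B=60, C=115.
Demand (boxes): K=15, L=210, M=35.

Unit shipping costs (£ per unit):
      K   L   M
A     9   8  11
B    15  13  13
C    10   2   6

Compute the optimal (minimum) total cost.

1705

One minimum-cost allocation:
  A→K: 15 × £9 = £135
  A→L: 70 × £8 = £560
  B→L: 25 × £13 = £325
  B→M: 35 × £13 = £455
  C→L: 115 × £2 = £230
Total = 135 + 560 + 325 + 455 + 230 = £1705.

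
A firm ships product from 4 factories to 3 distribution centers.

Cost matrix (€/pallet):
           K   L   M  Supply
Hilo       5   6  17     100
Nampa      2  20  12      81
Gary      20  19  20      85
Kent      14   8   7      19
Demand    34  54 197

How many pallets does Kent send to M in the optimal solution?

19

Solving gives:
  Hilo→K: 34 × €5 = €170
  Hilo→L: 54 × €6 = €324
  Hilo→M: 12 × €17 = €204
  Nampa→M: 81 × €12 = €972
  Gary→M: 85 × €20 = €1700
  Kent→M: 19 × €7 = €133
Total cost = €3503.
So Kent→M carries 19 pallets.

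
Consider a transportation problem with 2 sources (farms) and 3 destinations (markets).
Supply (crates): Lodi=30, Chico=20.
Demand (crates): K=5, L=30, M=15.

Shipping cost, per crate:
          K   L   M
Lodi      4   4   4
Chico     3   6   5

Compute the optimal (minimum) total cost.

210

An optimal shipping plan:
  Lodi→L: 30 × 4 = 120
  Chico→K: 5 × 3 = 15
  Chico→M: 15 × 5 = 75
Total = 120 + 15 + 75 = 210.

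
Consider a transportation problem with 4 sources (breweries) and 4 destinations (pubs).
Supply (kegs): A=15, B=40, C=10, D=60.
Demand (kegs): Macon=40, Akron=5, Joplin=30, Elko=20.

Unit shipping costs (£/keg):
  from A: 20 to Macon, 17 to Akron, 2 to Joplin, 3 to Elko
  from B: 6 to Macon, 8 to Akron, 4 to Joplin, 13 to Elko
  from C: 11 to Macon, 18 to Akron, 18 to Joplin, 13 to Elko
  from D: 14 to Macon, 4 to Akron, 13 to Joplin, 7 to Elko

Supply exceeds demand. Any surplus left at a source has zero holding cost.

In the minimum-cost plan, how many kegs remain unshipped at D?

An optimal plan:
  A to Joplin: 15 × £2 = £30
  B to Macon: 25 × £6 = £150
  B to Joplin: 15 × £4 = £60
  C to Macon: 10 × £11 = £110
  D to Macon: 5 × £14 = £70
  D to Akron: 5 × £4 = £20
  D to Elko: 20 × £7 = £140
Total cost = £580.
D ships 30 of its 60, leaving 30.

30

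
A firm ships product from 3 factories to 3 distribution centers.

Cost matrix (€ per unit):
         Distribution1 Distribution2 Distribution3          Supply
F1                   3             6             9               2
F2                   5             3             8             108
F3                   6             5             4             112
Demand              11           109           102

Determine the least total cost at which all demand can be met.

797

An optimal shipping plan:
  F1 to Distribution1: 2 × €3 = €6
  F2 to Distribution2: 108 × €3 = €324
  F3 to Distribution1: 9 × €6 = €54
  F3 to Distribution2: 1 × €5 = €5
  F3 to Distribution3: 102 × €4 = €408
Total = 6 + 324 + 54 + 5 + 408 = €797.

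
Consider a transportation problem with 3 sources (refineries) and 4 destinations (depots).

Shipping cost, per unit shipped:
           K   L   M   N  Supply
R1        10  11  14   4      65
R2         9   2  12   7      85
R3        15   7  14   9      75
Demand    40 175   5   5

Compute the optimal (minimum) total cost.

1350

One minimum-cost allocation:
  R1–K: 40 kL
  R1–L: 15 kL
  R1–M: 5 kL
  R1–N: 5 kL
  R2–L: 85 kL
  R3–L: 75 kL
Total cost = 1350.
(Supply check: R1 ships 65; R2 ships 85; R3 ships 75.)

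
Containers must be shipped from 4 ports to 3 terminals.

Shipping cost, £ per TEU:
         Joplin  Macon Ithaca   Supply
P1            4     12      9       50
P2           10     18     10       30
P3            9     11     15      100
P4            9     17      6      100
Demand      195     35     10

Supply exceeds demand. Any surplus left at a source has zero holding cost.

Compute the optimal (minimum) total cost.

A cheapest plan:
  P1->Joplin: 50 × £4 = £200
  P3->Joplin: 65 × £9 = £585
  P3->Macon: 35 × £11 = £385
  P4->Joplin: 80 × £9 = £720
  P4->Ithaca: 10 × £6 = £60
Total = 200 + 585 + 385 + 720 + 60 = £1950.
(Supply check: P1 ships 50; P2 ships 0; P3 ships 100; P4 ships 90.)

1950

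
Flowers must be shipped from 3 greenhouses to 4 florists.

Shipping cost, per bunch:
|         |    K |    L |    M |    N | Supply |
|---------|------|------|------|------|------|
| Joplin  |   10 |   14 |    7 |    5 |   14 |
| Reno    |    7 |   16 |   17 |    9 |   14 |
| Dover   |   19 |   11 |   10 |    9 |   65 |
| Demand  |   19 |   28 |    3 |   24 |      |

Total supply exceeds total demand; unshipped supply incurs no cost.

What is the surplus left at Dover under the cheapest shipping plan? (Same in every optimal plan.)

Minimum-cost shipments:
  Joplin to K: 5 bunches
  Joplin to N: 9 bunches
  Reno to K: 14 bunches
  Dover to L: 28 bunches
  Dover to M: 3 bunches
  Dover to N: 15 bunches
Total cost = 666.
Dover ships 46 of its 65, leaving 19.

19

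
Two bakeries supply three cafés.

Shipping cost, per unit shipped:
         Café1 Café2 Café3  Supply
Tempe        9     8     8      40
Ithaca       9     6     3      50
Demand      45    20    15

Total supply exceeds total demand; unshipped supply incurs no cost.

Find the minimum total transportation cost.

Optimal allocation:
  Tempe–Café1: 40 × 9 = 360
  Ithaca–Café1: 5 × 9 = 45
  Ithaca–Café2: 20 × 6 = 120
  Ithaca–Café3: 15 × 3 = 45
Total = 360 + 45 + 120 + 45 = 570.

570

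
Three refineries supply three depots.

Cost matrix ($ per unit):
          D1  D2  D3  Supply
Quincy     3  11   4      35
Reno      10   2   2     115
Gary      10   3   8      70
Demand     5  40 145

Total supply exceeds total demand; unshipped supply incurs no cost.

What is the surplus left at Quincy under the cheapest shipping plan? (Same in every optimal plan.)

Minimum-cost shipments:
  Quincy->D1: 5 × $3 = $15
  Quincy->D3: 30 × $4 = $120
  Reno->D3: 115 × $2 = $230
  Gary->D2: 40 × $3 = $120
Total cost = $485.
Quincy ships 35 of its 35, leaving 0.

0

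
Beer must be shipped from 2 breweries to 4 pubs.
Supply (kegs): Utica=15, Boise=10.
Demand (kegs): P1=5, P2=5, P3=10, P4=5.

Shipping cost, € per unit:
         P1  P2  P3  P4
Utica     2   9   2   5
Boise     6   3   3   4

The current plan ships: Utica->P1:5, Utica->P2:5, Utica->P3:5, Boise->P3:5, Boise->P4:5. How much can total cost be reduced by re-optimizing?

Current plan cost = 5·2 + 5·9 + 5·2 + 5·3 + 5·4 = €100.
Optimal plan:
  Utica–P1: 5 × €2 = €10
  Utica–P3: 10 × €2 = €20
  Boise–P2: 5 × €3 = €15
  Boise–P4: 5 × €4 = €20
Optimal cost = €65.
Saving = 100 − 65 = €35.

35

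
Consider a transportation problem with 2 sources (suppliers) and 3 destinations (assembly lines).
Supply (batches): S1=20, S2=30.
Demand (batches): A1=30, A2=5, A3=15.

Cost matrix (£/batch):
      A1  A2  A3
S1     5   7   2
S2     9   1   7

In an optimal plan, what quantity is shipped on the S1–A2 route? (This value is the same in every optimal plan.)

Optimal shipments:
  S1–A1: 5 × £5 = £25
  S1–A3: 15 × £2 = £30
  S2–A1: 25 × £9 = £225
  S2–A2: 5 × £1 = £5
Total cost = £285.
The route S1→A2 is not used.

0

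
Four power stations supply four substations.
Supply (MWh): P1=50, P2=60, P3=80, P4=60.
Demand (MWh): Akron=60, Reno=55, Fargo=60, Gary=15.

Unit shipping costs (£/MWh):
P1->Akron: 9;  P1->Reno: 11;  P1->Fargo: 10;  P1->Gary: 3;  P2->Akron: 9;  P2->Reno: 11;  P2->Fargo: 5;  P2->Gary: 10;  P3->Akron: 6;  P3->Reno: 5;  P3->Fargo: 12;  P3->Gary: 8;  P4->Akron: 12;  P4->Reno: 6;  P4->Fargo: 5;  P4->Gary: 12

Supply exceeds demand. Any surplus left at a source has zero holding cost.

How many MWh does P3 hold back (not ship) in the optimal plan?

0

An optimal plan:
  P1->Gary: 15 × £3 = £45
  P2->Fargo: 35 × £5 = £175
  P3->Akron: 60 × £6 = £360
  P3->Reno: 20 × £5 = £100
  P4->Reno: 35 × £6 = £210
  P4->Fargo: 25 × £5 = £125
Total cost = £1015.
P3 ships 80 of its 80, leaving 0.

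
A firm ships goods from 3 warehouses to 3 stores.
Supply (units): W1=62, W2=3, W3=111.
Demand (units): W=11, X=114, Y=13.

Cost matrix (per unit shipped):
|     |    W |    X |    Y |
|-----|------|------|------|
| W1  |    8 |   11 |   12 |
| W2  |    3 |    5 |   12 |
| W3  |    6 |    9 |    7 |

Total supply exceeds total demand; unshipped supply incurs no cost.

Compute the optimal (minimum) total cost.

Optimal allocation:
  W1–X: 24 × 11 = 264
  W2–X: 3 × 5 = 15
  W3–W: 11 × 6 = 66
  W3–X: 87 × 9 = 783
  W3–Y: 13 × 7 = 91
Total = 264 + 15 + 66 + 783 + 91 = 1219.
(Supply check: W1 ships 24; W2 ships 3; W3 ships 111.)

1219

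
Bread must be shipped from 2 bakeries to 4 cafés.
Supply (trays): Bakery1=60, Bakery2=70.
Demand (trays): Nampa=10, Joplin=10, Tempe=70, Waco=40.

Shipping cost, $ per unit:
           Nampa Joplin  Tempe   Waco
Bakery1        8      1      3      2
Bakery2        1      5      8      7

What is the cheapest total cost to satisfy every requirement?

A cheapest plan:
  Bakery1 to Tempe: 20 × $3 = $60
  Bakery1 to Waco: 40 × $2 = $80
  Bakery2 to Nampa: 10 × $1 = $10
  Bakery2 to Joplin: 10 × $5 = $50
  Bakery2 to Tempe: 50 × $8 = $400
Total = 60 + 80 + 10 + 50 + 400 = $600.

600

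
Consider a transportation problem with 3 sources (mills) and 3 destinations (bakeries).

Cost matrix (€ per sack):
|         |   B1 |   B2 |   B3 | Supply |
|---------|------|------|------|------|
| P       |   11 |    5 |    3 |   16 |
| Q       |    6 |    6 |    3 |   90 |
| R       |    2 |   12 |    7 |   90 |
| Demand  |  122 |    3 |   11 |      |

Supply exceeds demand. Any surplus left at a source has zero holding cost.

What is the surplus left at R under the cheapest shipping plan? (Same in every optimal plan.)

0

Minimum-cost shipments:
  P to B2: 3 sacks
  Q to B1: 32 sacks
  Q to B3: 11 sacks
  R to B1: 90 sacks
Total cost = €420.
R ships 90 of its 90, leaving 0.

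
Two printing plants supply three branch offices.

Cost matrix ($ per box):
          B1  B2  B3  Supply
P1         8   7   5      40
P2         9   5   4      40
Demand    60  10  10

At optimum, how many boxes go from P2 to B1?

The minimum-cost plan:
  P1→B1: 40 × $8 = $320
  P2→B1: 20 × $9 = $180
  P2→B2: 10 × $5 = $50
  P2→B3: 10 × $4 = $40
Total cost = $590.
So P2→B1 carries 20 boxes.

20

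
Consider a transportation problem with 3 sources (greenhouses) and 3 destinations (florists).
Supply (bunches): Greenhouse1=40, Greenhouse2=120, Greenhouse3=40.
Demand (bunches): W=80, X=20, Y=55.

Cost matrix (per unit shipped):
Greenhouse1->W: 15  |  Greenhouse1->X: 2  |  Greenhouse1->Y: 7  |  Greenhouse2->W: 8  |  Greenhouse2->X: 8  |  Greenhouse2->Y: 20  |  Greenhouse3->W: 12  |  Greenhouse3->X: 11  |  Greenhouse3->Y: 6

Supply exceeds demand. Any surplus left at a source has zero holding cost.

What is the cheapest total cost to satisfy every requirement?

1025

One minimum-cost allocation:
  Greenhouse1→X: 20 × 2 = 40
  Greenhouse1→Y: 15 × 7 = 105
  Greenhouse2→W: 80 × 8 = 640
  Greenhouse3→Y: 40 × 6 = 240
Total = 40 + 105 + 640 + 240 = 1025.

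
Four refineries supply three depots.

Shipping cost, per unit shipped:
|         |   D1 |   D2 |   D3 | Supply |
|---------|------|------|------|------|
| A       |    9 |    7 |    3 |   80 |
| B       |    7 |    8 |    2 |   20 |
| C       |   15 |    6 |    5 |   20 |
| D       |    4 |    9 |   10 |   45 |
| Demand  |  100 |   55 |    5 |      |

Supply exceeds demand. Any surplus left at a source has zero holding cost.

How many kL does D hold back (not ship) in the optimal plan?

Minimum-cost shipments:
  A→D1: 35 kL
  A→D2: 35 kL
  A→D3: 5 kL
  B→D1: 20 kL
  C→D2: 20 kL
  D→D1: 45 kL
Total cost = 1015.
D ships 45 of its 45, leaving 0.

0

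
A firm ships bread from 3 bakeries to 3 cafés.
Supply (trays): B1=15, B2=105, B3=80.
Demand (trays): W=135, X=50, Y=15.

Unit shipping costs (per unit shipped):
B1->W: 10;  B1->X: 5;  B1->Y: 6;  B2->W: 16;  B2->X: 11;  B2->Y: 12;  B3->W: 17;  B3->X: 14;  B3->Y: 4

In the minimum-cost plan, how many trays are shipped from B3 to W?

Solving gives:
  B1 to X: 15 × 5 = 75
  B2 to W: 70 × 16 = 1120
  B2 to X: 35 × 11 = 385
  B3 to W: 65 × 17 = 1105
  B3 to Y: 15 × 4 = 60
Total cost = 2745.
So B3→W carries 65 trays.

65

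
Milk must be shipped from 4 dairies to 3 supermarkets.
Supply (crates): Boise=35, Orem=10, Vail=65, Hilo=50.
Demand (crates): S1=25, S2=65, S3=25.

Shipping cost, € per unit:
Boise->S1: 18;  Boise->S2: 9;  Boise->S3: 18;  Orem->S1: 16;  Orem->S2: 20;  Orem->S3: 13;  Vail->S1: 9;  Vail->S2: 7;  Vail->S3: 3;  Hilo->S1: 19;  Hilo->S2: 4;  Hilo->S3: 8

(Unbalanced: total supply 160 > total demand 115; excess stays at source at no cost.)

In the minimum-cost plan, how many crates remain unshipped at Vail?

Minimum-cost shipments:
  Vail->S1: 25 crates
  Vail->S2: 15 crates
  Vail->S3: 25 crates
  Hilo->S2: 50 crates
Total cost = €605.
Vail ships 65 of its 65, leaving 0.

0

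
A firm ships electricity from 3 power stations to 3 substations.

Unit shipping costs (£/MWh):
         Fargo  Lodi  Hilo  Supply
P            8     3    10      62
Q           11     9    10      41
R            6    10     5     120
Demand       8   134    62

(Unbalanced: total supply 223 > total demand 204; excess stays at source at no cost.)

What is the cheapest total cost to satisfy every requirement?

1223

A cheapest plan:
  P–Lodi: 62 × £3 = £186
  Q–Lodi: 41 × £9 = £369
  R–Fargo: 8 × £6 = £48
  R–Lodi: 31 × £10 = £310
  R–Hilo: 62 × £5 = £310
Total = 186 + 369 + 48 + 310 + 310 = £1223.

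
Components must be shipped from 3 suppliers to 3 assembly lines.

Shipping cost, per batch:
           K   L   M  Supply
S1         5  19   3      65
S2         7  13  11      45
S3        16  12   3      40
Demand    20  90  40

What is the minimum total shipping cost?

1380

One minimum-cost allocation:
  S1 to K: 20 × 5 = 100
  S1 to L: 5 × 19 = 95
  S1 to M: 40 × 3 = 120
  S2 to L: 45 × 13 = 585
  S3 to L: 40 × 12 = 480
Total = 100 + 95 + 120 + 585 + 480 = 1380.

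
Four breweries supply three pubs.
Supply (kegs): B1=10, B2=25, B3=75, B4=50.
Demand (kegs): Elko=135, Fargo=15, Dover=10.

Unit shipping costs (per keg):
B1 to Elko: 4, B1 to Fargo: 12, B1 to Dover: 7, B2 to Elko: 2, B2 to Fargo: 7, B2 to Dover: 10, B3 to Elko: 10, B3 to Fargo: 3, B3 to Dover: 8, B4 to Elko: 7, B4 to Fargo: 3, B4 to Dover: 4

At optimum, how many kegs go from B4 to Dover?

Optimal shipments:
  B1–Elko: 10 × 4 = 40
  B2–Elko: 25 × 2 = 50
  B3–Elko: 60 × 10 = 600
  B3–Fargo: 15 × 3 = 45
  B4–Elko: 40 × 7 = 280
  B4–Dover: 10 × 4 = 40
Total cost = 1055.
So B4→Dover carries 10 kegs.

10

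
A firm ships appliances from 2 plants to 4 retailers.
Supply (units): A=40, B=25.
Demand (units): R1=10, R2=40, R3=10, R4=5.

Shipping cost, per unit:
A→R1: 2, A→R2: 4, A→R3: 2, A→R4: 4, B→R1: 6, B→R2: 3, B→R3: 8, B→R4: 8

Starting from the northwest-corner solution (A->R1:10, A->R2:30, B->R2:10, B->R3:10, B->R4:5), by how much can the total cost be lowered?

Current plan cost = 10·2 + 30·4 + 10·3 + 10·8 + 5·8 = 290.
Optimal plan:
  A–R1: 10 × 2 = 20
  A–R2: 15 × 4 = 60
  A–R3: 10 × 2 = 20
  A–R4: 5 × 4 = 20
  B–R2: 25 × 3 = 75
Optimal cost = 195.
Saving = 290 − 195 = 95.

95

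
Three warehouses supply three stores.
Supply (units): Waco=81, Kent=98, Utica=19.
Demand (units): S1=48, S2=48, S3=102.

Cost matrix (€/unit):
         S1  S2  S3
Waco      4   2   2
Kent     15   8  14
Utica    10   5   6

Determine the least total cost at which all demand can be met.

1408

Optimal allocation:
  Waco–S3: 81 units
  Kent–S1: 48 units
  Kent–S2: 48 units
  Kent–S3: 2 units
  Utica–S3: 19 units
Total cost = €1408.
(Supply check: Waco ships 81; Kent ships 98; Utica ships 19.)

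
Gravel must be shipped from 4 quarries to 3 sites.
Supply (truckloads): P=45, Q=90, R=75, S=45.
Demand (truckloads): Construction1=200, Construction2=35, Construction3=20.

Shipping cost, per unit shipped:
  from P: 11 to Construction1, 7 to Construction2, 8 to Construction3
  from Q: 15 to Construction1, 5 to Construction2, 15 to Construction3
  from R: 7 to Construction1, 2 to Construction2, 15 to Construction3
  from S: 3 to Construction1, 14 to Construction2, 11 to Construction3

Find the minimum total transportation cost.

An optimal shipping plan:
  P to Construction1: 25 truckloads
  P to Construction3: 20 truckloads
  Q to Construction1: 55 truckloads
  Q to Construction2: 35 truckloads
  R to Construction1: 75 truckloads
  S to Construction1: 45 truckloads
Total cost = 2095.

2095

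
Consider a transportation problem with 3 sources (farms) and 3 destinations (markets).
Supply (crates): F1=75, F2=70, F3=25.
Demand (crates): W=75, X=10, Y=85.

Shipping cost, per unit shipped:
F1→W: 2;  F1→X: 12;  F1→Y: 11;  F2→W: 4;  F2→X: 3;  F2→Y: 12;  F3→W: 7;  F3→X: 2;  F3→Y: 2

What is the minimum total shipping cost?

Optimal allocation:
  F1->W: 75 × 2 = 150
  F2->X: 10 × 3 = 30
  F2->Y: 60 × 12 = 720
  F3->Y: 25 × 2 = 50
Total = 150 + 30 + 720 + 50 = 950.

950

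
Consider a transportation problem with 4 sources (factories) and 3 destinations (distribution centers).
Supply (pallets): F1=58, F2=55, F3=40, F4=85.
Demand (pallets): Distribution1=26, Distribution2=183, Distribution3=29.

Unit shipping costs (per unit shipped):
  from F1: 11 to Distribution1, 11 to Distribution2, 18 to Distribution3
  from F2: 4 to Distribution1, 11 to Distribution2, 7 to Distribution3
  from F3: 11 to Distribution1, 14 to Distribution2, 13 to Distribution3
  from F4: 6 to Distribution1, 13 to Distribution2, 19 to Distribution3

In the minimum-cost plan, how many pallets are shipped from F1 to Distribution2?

58

Solving gives:
  F1→Distribution2: 58 × 11 = 638
  F2→Distribution2: 26 × 11 = 286
  F2→Distribution3: 29 × 7 = 203
  F3→Distribution2: 40 × 14 = 560
  F4→Distribution1: 26 × 6 = 156
  F4→Distribution2: 59 × 13 = 767
Total cost = 2610.
So F1→Distribution2 carries 58 pallets.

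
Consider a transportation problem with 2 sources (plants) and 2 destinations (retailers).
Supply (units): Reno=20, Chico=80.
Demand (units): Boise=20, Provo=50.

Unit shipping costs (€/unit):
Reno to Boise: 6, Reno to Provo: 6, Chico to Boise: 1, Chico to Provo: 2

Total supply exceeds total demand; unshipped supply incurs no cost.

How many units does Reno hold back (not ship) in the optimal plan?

An optimal plan:
  Chico–Boise: 20 units
  Chico–Provo: 50 units
Total cost = €120.
Reno ships 0 of its 20, leaving 20.

20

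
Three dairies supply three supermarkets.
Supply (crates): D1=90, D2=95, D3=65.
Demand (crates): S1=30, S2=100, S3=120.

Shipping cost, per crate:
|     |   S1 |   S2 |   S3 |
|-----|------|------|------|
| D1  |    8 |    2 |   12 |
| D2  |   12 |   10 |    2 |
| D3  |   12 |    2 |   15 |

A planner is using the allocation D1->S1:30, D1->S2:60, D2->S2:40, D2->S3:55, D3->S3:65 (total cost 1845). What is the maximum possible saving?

915

Current plan cost = 30·8 + 60·2 + 40·10 + 55·2 + 65·15 = 1845.
Optimal plan:
  D1->S1: 30 × 8 = 240
  D1->S2: 35 × 2 = 70
  D1->S3: 25 × 12 = 300
  D2->S3: 95 × 2 = 190
  D3->S2: 65 × 2 = 130
Optimal cost = 930.
Saving = 1845 − 930 = 915.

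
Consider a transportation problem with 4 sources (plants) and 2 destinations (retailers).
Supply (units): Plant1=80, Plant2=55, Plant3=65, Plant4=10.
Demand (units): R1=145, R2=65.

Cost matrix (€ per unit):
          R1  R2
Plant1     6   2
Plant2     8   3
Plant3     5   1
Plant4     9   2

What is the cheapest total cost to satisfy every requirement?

990

A cheapest plan:
  Plant1–R1: 80 × €6 = €480
  Plant2–R2: 55 × €3 = €165
  Plant3–R1: 65 × €5 = €325
  Plant4–R2: 10 × €2 = €20
Total = 480 + 165 + 325 + 20 = €990.
(Supply check: Plant1 ships 80; Plant2 ships 55; Plant3 ships 65; Plant4 ships 10.)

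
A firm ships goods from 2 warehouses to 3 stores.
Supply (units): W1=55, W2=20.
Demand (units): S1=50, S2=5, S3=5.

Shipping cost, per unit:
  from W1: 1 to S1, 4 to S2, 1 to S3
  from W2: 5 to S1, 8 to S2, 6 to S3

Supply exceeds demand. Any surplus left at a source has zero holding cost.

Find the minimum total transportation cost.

One minimum-cost allocation:
  W1–S1: 45 × 1 = 45
  W1–S2: 5 × 4 = 20
  W1–S3: 5 × 1 = 5
  W2–S1: 5 × 5 = 25
Total = 45 + 20 + 5 + 25 = 95.

95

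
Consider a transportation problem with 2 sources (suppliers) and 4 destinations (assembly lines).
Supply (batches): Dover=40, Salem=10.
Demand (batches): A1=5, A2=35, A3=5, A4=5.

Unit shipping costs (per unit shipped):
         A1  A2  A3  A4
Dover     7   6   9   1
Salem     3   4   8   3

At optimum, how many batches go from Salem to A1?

Solving gives:
  Dover->A2: 30 × 6 = 180
  Dover->A3: 5 × 9 = 45
  Dover->A4: 5 × 1 = 5
  Salem->A1: 5 × 3 = 15
  Salem->A2: 5 × 4 = 20
Total cost = 265.
So Salem→A1 carries 5 batches.

5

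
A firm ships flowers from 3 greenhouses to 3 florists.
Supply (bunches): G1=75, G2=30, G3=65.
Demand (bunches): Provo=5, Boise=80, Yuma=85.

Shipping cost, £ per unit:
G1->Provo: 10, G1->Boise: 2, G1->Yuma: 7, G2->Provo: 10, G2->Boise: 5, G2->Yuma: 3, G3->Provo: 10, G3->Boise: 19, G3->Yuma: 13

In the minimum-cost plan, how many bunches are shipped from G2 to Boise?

The minimum-cost plan:
  G1 to Boise: 75 bunches
  G2 to Boise: 5 bunches
  G2 to Yuma: 25 bunches
  G3 to Provo: 5 bunches
  G3 to Yuma: 60 bunches
Total cost = £1080.
So G2→Boise carries 5 bunches.

5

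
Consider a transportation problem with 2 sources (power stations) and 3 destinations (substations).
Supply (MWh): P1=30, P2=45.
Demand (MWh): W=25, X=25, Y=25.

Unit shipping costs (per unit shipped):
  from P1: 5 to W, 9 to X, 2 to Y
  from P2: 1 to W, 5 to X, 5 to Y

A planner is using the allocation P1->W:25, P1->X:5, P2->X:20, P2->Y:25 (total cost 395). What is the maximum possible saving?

Current plan cost = 25·5 + 5·9 + 20·5 + 25·5 = 395.
Optimal plan:
  P1→W: 5 × 5 = 25
  P1→Y: 25 × 2 = 50
  P2→W: 20 × 1 = 20
  P2→X: 25 × 5 = 125
Optimal cost = 220.
Saving = 395 − 220 = 175.

175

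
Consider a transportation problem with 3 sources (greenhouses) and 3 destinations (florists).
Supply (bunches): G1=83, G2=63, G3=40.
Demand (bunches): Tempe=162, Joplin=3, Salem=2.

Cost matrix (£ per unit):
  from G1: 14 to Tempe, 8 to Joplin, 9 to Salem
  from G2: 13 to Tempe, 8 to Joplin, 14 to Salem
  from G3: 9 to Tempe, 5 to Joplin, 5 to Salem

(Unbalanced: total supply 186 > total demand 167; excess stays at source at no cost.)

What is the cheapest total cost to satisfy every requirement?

2047

An optimal shipping plan:
  G1->Tempe: 59 × £14 = £826
  G1->Joplin: 3 × £8 = £24
  G1->Salem: 2 × £9 = £18
  G2->Tempe: 63 × £13 = £819
  G3->Tempe: 40 × £9 = £360
Total = 826 + 24 + 18 + 819 + 360 = £2047.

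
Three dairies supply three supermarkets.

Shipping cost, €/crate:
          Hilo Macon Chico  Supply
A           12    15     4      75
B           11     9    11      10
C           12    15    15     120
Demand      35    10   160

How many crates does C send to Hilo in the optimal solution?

35

Solving gives:
  A->Chico: 75 crates
  B->Macon: 10 crates
  C->Hilo: 35 crates
  C->Chico: 85 crates
Total cost = €2085.
So C→Hilo carries 35 crates.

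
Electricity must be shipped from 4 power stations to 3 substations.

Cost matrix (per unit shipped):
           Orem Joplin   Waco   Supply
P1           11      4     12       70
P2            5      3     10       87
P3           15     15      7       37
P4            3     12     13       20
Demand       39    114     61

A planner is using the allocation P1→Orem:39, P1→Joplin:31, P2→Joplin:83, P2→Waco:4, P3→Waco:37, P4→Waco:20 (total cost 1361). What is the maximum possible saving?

295

Current plan cost = 39·11 + 31·4 + 83·3 + 4·10 + 37·7 + 20·13 = 1361.
Optimal plan:
  P1->Joplin: 70 MWh
  P2->Orem: 19 MWh
  P2->Joplin: 44 MWh
  P2->Waco: 24 MWh
  P3->Waco: 37 MWh
  P4->Orem: 20 MWh
Optimal cost = 1066.
Saving = 1361 − 1066 = 295.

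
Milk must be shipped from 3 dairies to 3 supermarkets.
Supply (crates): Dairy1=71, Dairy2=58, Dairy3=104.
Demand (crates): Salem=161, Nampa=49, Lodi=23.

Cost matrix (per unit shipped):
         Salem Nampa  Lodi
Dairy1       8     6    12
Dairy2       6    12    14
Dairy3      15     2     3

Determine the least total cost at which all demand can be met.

1563

A cheapest plan:
  Dairy1–Salem: 71 × 8 = 568
  Dairy2–Salem: 58 × 6 = 348
  Dairy3–Salem: 32 × 15 = 480
  Dairy3–Nampa: 49 × 2 = 98
  Dairy3–Lodi: 23 × 3 = 69
Total = 568 + 348 + 480 + 98 + 69 = 1563.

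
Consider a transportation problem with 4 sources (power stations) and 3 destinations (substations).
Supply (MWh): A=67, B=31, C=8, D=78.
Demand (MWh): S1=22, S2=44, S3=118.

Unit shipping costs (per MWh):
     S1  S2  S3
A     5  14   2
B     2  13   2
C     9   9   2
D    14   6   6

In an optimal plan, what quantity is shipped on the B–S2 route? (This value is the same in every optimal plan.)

0

Optimal shipments:
  A→S3: 67 × 2 = 134
  B→S1: 22 × 2 = 44
  B→S3: 9 × 2 = 18
  C→S3: 8 × 2 = 16
  D→S2: 44 × 6 = 264
  D→S3: 34 × 6 = 204
Total cost = 680.
The route B→S2 is not used.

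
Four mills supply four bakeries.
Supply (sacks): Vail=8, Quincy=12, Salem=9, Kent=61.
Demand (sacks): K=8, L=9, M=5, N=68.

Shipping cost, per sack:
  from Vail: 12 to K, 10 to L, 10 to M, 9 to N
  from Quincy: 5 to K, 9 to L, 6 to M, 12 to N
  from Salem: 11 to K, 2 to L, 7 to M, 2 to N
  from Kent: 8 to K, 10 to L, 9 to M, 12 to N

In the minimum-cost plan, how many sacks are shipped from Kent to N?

51

Optimal shipments:
  Vail->N: 8 sacks
  Quincy->K: 8 sacks
  Quincy->M: 4 sacks
  Salem->N: 9 sacks
  Kent->L: 9 sacks
  Kent->M: 1 sacks
  Kent->N: 51 sacks
Total cost = 865.
So Kent→N carries 51 sacks.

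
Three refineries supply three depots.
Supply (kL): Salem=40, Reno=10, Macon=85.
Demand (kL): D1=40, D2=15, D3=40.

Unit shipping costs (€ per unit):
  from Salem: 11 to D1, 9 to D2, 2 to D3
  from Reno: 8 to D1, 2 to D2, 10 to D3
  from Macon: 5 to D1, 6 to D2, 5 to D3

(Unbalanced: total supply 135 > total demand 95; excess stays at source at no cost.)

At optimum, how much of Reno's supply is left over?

Minimum-cost shipments:
  Salem->D3: 40 kL
  Reno->D2: 10 kL
  Macon->D1: 40 kL
  Macon->D2: 5 kL
Total cost = €330.
Reno ships 10 of its 10, leaving 0.

0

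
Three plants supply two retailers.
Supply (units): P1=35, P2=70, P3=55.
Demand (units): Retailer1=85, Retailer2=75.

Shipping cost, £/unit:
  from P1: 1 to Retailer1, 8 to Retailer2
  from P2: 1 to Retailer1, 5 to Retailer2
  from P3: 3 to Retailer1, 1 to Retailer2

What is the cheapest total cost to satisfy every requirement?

One minimum-cost allocation:
  P1->Retailer1: 35 × £1 = £35
  P2->Retailer1: 50 × £1 = £50
  P2->Retailer2: 20 × £5 = £100
  P3->Retailer2: 55 × £1 = £55
Total = 35 + 50 + 100 + 55 = £240.
(Supply check: P1 ships 35; P2 ships 70; P3 ships 55.)

240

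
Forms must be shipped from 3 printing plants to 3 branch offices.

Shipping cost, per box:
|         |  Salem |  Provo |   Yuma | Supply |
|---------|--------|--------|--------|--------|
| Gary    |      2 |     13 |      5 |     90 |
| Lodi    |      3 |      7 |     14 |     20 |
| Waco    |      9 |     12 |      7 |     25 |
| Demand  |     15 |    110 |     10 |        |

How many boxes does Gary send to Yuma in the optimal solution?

10

Solving gives:
  Gary→Salem: 15 × 2 = 30
  Gary→Provo: 65 × 13 = 845
  Gary→Yuma: 10 × 5 = 50
  Lodi→Provo: 20 × 7 = 140
  Waco→Provo: 25 × 12 = 300
Total cost = 1365.
So Gary→Yuma carries 10 boxes.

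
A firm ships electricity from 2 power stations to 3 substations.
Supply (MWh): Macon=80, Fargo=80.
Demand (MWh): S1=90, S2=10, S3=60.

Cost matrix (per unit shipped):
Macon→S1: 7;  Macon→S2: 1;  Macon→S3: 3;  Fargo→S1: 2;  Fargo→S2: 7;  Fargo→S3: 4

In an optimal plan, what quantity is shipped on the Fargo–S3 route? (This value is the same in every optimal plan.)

Optimal shipments:
  Macon–S1: 10 × 7 = 70
  Macon–S2: 10 × 1 = 10
  Macon–S3: 60 × 3 = 180
  Fargo–S1: 80 × 2 = 160
Total cost = 420.
The route Fargo→S3 is not used.

0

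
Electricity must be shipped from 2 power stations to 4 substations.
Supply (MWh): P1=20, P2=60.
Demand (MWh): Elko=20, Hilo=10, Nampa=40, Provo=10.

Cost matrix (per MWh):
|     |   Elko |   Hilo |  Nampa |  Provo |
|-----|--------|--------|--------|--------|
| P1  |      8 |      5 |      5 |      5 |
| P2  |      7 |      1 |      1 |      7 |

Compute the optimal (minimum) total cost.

A cheapest plan:
  P1 to Elko: 10 × 8 = 80
  P1 to Provo: 10 × 5 = 50
  P2 to Elko: 10 × 7 = 70
  P2 to Hilo: 10 × 1 = 10
  P2 to Nampa: 40 × 1 = 40
Total = 80 + 50 + 70 + 10 + 40 = 250.

250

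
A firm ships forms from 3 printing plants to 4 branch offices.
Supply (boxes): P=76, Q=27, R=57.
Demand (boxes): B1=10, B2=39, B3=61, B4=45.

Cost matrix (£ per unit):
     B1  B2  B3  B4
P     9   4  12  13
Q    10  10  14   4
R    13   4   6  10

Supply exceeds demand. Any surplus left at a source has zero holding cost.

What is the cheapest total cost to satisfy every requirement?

An optimal shipping plan:
  P→B1: 10 boxes
  P→B2: 39 boxes
  P→B3: 4 boxes
  P→B4: 18 boxes
  Q→B4: 27 boxes
  R→B3: 57 boxes
Total cost = £978.

978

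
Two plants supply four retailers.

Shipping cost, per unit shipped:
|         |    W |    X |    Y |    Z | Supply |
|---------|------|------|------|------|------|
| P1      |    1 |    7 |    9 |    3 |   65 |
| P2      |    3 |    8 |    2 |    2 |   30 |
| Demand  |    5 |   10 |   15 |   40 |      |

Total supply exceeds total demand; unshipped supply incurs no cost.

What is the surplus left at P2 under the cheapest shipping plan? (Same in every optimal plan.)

0

Minimum-cost shipments:
  P1->W: 5 × 1 = 5
  P1->X: 10 × 7 = 70
  P1->Z: 25 × 3 = 75
  P2->Y: 15 × 2 = 30
  P2->Z: 15 × 2 = 30
Total cost = 210.
P2 ships 30 of its 30, leaving 0.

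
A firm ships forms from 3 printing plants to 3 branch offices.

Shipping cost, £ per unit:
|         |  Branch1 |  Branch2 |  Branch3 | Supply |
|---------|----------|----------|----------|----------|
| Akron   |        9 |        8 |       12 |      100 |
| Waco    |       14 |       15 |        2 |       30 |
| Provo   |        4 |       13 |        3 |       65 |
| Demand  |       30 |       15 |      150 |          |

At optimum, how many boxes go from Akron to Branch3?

The minimum-cost plan:
  Akron->Branch1: 30 × £9 = £270
  Akron->Branch2: 15 × £8 = £120
  Akron->Branch3: 55 × £12 = £660
  Waco->Branch3: 30 × £2 = £60
  Provo->Branch3: 65 × £3 = £195
Total cost = £1305.
So Akron→Branch3 carries 55 boxes.

55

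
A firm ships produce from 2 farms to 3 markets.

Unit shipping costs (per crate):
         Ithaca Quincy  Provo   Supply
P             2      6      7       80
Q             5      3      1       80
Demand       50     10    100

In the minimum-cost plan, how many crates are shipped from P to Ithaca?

50

Solving gives:
  P→Ithaca: 50 × 2 = 100
  P→Quincy: 10 × 6 = 60
  P→Provo: 20 × 7 = 140
  Q→Provo: 80 × 1 = 80
Total cost = 380.
So P→Ithaca carries 50 crates.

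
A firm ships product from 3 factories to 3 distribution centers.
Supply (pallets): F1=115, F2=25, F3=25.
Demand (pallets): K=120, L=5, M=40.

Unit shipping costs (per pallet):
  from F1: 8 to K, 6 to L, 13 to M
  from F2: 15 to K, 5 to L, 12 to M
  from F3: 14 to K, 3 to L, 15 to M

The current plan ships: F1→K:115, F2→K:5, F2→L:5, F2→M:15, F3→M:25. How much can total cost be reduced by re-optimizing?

Current plan cost = 115·8 + 5·15 + 5·5 + 15·12 + 25·15 = 1575.
Optimal plan:
  F1 to K: 115 × 8 = 920
  F2 to M: 25 × 12 = 300
  F3 to K: 5 × 14 = 70
  F3 to L: 5 × 3 = 15
  F3 to M: 15 × 15 = 225
Optimal cost = 1530.
Saving = 1575 − 1530 = 45.

45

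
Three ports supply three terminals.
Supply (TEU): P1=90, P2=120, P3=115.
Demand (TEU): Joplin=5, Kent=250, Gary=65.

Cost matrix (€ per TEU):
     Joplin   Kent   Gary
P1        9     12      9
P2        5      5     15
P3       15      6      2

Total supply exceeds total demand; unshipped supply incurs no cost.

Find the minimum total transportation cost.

One minimum-cost allocation:
  P1–Joplin: 5 × €9 = €45
  P1–Kent: 80 × €12 = €960
  P2–Kent: 120 × €5 = €600
  P3–Kent: 50 × €6 = €300
  P3–Gary: 65 × €2 = €130
Total = 45 + 960 + 600 + 300 + 130 = €2035.
(Supply check: P1 ships 85; P2 ships 120; P3 ships 115.)

2035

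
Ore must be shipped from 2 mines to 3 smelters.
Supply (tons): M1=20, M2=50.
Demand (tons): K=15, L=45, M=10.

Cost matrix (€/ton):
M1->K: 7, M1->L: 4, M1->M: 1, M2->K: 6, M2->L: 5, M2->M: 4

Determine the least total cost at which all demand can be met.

One minimum-cost allocation:
  M1->L: 10 × €4 = €40
  M1->M: 10 × €1 = €10
  M2->K: 15 × €6 = €90
  M2->L: 35 × €5 = €175
Total = 40 + 10 + 90 + 175 = €315.

315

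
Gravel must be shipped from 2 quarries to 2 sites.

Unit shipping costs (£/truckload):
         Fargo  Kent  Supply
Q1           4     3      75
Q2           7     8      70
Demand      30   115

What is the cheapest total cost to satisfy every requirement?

755

Optimal allocation:
  Q1–Kent: 75 × £3 = £225
  Q2–Fargo: 30 × £7 = £210
  Q2–Kent: 40 × £8 = £320
Total = 225 + 210 + 320 = £755.
(Supply check: Q1 ships 75; Q2 ships 70.)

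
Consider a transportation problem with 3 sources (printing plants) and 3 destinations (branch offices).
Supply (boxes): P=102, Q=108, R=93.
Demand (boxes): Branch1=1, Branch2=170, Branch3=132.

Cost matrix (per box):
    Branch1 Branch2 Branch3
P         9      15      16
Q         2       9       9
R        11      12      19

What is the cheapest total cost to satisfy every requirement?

3636

An optimal shipping plan:
  P to Branch2: 77 boxes
  P to Branch3: 25 boxes
  Q to Branch1: 1 boxes
  Q to Branch3: 107 boxes
  R to Branch2: 93 boxes
Total cost = 3636.
(Supply check: P ships 102; Q ships 108; R ships 93.)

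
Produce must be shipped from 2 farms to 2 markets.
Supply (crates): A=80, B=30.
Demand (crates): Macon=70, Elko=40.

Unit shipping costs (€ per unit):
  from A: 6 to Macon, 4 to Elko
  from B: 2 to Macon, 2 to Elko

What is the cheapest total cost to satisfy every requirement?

460

An optimal shipping plan:
  A to Macon: 40 × €6 = €240
  A to Elko: 40 × €4 = €160
  B to Macon: 30 × €2 = €60
Total = 240 + 160 + 60 = €460.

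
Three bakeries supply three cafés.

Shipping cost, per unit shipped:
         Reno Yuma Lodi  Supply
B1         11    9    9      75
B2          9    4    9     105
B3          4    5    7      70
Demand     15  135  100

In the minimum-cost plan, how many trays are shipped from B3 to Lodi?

25

Solving gives:
  B1->Lodi: 75 × 9 = 675
  B2->Yuma: 105 × 4 = 420
  B3->Reno: 15 × 4 = 60
  B3->Yuma: 30 × 5 = 150
  B3->Lodi: 25 × 7 = 175
Total cost = 1480.
So B3→Lodi carries 25 trays.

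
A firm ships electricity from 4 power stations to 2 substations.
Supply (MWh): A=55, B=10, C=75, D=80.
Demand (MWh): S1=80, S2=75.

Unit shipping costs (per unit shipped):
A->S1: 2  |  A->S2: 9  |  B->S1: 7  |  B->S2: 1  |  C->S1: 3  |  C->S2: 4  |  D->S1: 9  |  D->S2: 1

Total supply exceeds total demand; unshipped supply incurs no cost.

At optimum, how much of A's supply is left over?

0

An optimal plan:
  A->S1: 55 × 2 = 110
  B->S2: 10 × 1 = 10
  C->S1: 25 × 3 = 75
  D->S2: 65 × 1 = 65
Total cost = 260.
A ships 55 of its 55, leaving 0.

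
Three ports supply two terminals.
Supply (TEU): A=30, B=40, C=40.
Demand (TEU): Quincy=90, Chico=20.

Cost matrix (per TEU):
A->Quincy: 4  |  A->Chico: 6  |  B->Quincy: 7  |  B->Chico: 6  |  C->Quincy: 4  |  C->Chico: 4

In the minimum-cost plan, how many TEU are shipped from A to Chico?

Solving gives:
  A–Quincy: 30 × 4 = 120
  B–Quincy: 20 × 7 = 140
  B–Chico: 20 × 6 = 120
  C–Quincy: 40 × 4 = 160
Total cost = 540.
The route A→Chico is not used.

0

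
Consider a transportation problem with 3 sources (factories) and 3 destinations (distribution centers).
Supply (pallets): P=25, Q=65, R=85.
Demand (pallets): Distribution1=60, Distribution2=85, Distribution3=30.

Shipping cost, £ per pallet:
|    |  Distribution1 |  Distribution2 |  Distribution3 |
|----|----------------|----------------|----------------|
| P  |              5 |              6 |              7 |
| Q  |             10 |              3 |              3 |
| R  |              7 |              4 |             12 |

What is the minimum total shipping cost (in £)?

765

One minimum-cost allocation:
  P to Distribution1: 25 × £5 = £125
  Q to Distribution2: 35 × £3 = £105
  Q to Distribution3: 30 × £3 = £90
  R to Distribution1: 35 × £7 = £245
  R to Distribution2: 50 × £4 = £200
Total = 125 + 105 + 90 + 245 + 200 = £765.
(Supply check: P ships 25; Q ships 65; R ships 85.)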